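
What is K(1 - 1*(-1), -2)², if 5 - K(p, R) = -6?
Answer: 121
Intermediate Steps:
K(p, R) = 11 (K(p, R) = 5 - 1*(-6) = 5 + 6 = 11)
K(1 - 1*(-1), -2)² = 11² = 121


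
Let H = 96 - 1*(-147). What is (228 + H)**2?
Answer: 221841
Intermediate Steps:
H = 243 (H = 96 + 147 = 243)
(228 + H)**2 = (228 + 243)**2 = 471**2 = 221841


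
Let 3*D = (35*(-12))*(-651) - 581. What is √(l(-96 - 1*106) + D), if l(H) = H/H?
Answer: √818526/3 ≈ 301.57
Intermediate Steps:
l(H) = 1
D = 272839/3 (D = ((35*(-12))*(-651) - 581)/3 = (-420*(-651) - 581)/3 = (273420 - 581)/3 = (⅓)*272839 = 272839/3 ≈ 90946.)
√(l(-96 - 1*106) + D) = √(1 + 272839/3) = √(272842/3) = √818526/3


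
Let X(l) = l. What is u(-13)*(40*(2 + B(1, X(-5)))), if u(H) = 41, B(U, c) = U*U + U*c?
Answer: -3280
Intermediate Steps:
B(U, c) = U² + U*c
u(-13)*(40*(2 + B(1, X(-5)))) = 41*(40*(2 + 1*(1 - 5))) = 41*(40*(2 + 1*(-4))) = 41*(40*(2 - 4)) = 41*(40*(-2)) = 41*(-80) = -3280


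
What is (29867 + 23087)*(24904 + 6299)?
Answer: 1652323662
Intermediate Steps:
(29867 + 23087)*(24904 + 6299) = 52954*31203 = 1652323662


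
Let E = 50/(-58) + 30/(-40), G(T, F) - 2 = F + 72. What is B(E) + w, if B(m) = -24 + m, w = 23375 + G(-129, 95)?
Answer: 2728133/116 ≈ 23518.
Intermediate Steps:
G(T, F) = 74 + F (G(T, F) = 2 + (F + 72) = 2 + (72 + F) = 74 + F)
w = 23544 (w = 23375 + (74 + 95) = 23375 + 169 = 23544)
E = -187/116 (E = 50*(-1/58) + 30*(-1/40) = -25/29 - 3/4 = -187/116 ≈ -1.6121)
B(E) + w = (-24 - 187/116) + 23544 = -2971/116 + 23544 = 2728133/116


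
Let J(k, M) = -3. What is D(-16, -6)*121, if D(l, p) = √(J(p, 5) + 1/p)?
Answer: 121*I*√114/6 ≈ 215.32*I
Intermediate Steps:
D(l, p) = √(-3 + 1/p)
D(-16, -6)*121 = √(-3 + 1/(-6))*121 = √(-3 - ⅙)*121 = √(-19/6)*121 = (I*√114/6)*121 = 121*I*√114/6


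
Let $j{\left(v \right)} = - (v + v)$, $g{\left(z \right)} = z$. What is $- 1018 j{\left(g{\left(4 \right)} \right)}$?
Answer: $8144$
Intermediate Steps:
$j{\left(v \right)} = - 2 v$
$- 1018 j{\left(g{\left(4 \right)} \right)} = - 1018 \left(\left(-2\right) 4\right) = \left(-1018\right) \left(-8\right) = 8144$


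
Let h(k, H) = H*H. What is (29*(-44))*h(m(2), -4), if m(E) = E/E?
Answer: -20416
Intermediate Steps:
m(E) = 1
h(k, H) = H**2
(29*(-44))*h(m(2), -4) = (29*(-44))*(-4)**2 = -1276*16 = -20416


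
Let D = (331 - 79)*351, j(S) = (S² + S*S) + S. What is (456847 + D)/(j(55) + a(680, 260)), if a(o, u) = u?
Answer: 545299/6365 ≈ 85.672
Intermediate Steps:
j(S) = S + 2*S² (j(S) = (S² + S²) + S = 2*S² + S = S + 2*S²)
D = 88452 (D = 252*351 = 88452)
(456847 + D)/(j(55) + a(680, 260)) = (456847 + 88452)/(55*(1 + 2*55) + 260) = 545299/(55*(1 + 110) + 260) = 545299/(55*111 + 260) = 545299/(6105 + 260) = 545299/6365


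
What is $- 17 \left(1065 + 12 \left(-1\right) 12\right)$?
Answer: $-15657$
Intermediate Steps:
$- 17 \left(1065 + 12 \left(-1\right) 12\right) = - 17 \left(1065 - 144\right) = \left(-17\right) 921 = -15657$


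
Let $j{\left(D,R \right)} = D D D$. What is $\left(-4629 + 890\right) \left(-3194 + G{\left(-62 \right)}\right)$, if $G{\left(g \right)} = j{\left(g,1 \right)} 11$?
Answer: $9814134678$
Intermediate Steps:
$j{\left(D,R \right)} = D^{3}$ ($j{\left(D,R \right)} = D^{2} D = D^{3}$)
$G{\left(g \right)} = 11 g^{3}$ ($G{\left(g \right)} = g^{3} \cdot 11 = 11 g^{3}$)
$\left(-4629 + 890\right) \left(-3194 + G{\left(-62 \right)}\right) = \left(-4629 + 890\right) \left(-3194 + 11 \left(-62\right)^{3}\right) = - 3739 \left(-3194 + 11 \left(-238328\right)\right) = - 3739 \left(-3194 - 2621608\right) = \left(-3739\right) \left(-2624802\right) = 9814134678$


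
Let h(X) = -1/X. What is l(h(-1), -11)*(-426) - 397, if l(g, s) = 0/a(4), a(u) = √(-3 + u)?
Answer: -397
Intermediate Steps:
l(g, s) = 0 (l(g, s) = 0/(√(-3 + 4)) = 0/(√1) = 0/1 = 0*1 = 0)
l(h(-1), -11)*(-426) - 397 = 0*(-426) - 397 = 0 - 397 = -397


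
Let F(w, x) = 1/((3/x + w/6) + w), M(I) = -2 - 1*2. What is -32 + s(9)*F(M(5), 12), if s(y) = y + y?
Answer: -1912/53 ≈ -36.075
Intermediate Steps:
M(I) = -4 (M(I) = -2 - 2 = -4)
s(y) = 2*y
F(w, x) = 1/(3/x + 7*w/6) (F(w, x) = 1/((3/x + w*(⅙)) + w) = 1/((3/x + w/6) + w) = 1/(3/x + 7*w/6))
-32 + s(9)*F(M(5), 12) = -32 + (2*9)*(6*12/(18 + 7*(-4)*12)) = -32 + 18*(6*12/(18 - 336)) = -32 + 18*(6*12/(-318)) = -32 + 18*(6*12*(-1/318)) = -32 + 18*(-12/53) = -32 - 216/53 = -1912/53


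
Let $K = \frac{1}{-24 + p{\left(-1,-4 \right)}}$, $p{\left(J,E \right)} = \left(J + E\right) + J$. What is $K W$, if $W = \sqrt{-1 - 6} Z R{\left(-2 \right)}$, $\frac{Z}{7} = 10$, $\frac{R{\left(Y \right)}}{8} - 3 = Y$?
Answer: $- \frac{56 i \sqrt{7}}{3} \approx - 49.387 i$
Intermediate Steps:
$R{\left(Y \right)} = 24 + 8 Y$
$Z = 70$ ($Z = 7 \cdot 10 = 70$)
$p{\left(J,E \right)} = E + 2 J$ ($p{\left(J,E \right)} = \left(E + J\right) + J = E + 2 J$)
$W = 560 i \sqrt{7}$ ($W = \sqrt{-1 - 6} \cdot 70 \left(24 + 8 \left(-2\right)\right) = \sqrt{-7} \cdot 70 \left(24 - 16\right) = i \sqrt{7} \cdot 70 \cdot 8 = 70 i \sqrt{7} \cdot 8 = 560 i \sqrt{7} \approx 1481.6 i$)
$K = - \frac{1}{30}$ ($K = \frac{1}{-24 + \left(-4 + 2 \left(-1\right)\right)} = \frac{1}{-24 - 6} = \frac{1}{-30} = - \frac{1}{30} \approx -0.033333$)
$K W = - \frac{560 i \sqrt{7}}{30} = - \frac{56 i \sqrt{7}}{3}$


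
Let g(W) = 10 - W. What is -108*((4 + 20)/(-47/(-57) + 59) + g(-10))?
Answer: -3756672/1705 ≈ -2203.3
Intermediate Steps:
-108*((4 + 20)/(-47/(-57) + 59) + g(-10)) = -108*((4 + 20)/(-47/(-57) + 59) + (10 - 1*(-10))) = -108*(24/(-47*(-1/57) + 59) + (10 + 10)) = -108*(24/(47/57 + 59) + 20) = -108*(24/(3410/57) + 20) = -108*(24*(57/3410) + 20) = -108*(684/1705 + 20) = -108*34784/1705 = -3756672/1705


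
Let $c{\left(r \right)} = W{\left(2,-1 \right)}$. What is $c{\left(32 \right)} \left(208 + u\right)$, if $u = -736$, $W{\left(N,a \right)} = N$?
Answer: $-1056$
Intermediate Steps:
$c{\left(r \right)} = 2$
$c{\left(32 \right)} \left(208 + u\right) = 2 \left(208 - 736\right) = 2 \left(-528\right) = -1056$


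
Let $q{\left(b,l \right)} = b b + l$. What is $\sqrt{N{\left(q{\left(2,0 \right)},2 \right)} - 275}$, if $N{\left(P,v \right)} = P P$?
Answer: $i \sqrt{259} \approx 16.093 i$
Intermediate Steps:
$q{\left(b,l \right)} = l + b^{2}$ ($q{\left(b,l \right)} = b^{2} + l = l + b^{2}$)
$N{\left(P,v \right)} = P^{2}$
$\sqrt{N{\left(q{\left(2,0 \right)},2 \right)} - 275} = \sqrt{\left(0 + 2^{2}\right)^{2} - 275} = \sqrt{\left(0 + 4\right)^{2} - 275} = \sqrt{4^{2} - 275} = \sqrt{16 - 275} = \sqrt{-259} = i \sqrt{259}$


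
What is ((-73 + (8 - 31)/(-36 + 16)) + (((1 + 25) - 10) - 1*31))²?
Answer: 3017169/400 ≈ 7542.9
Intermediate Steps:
((-73 + (8 - 31)/(-36 + 16)) + (((1 + 25) - 10) - 1*31))² = ((-73 - 23/(-20)) + ((26 - 10) - 31))² = ((-73 - 23*(-1/20)) + (16 - 31))² = ((-73 + 23/20) - 15)² = (-1437/20 - 15)² = (-1737/20)² = 3017169/400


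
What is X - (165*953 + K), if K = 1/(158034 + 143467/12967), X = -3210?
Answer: -328831718719942/2049370345 ≈ -1.6046e+5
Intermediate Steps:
K = 12967/2049370345 (K = 1/(158034 + 143467*(1/12967)) = 1/(158034 + 143467/12967) = 1/(2049370345/12967) = 12967/2049370345 ≈ 6.3273e-6)
X - (165*953 + K) = -3210 - (165*953 + 12967/2049370345) = -3210 - (157245 + 12967/2049370345) = -3210 - 1*322253239912492/2049370345 = -3210 - 322253239912492/2049370345 = -328831718719942/2049370345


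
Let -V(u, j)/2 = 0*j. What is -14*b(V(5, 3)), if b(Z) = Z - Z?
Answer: 0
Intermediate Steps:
V(u, j) = 0 (V(u, j) = -0*j = -2*0 = 0)
b(Z) = 0
-14*b(V(5, 3)) = -14*0 = 0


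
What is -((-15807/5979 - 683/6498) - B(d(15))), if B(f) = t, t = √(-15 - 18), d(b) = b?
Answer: 35599181/12950514 + I*√33 ≈ 2.7489 + 5.7446*I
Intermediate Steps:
t = I*√33 (t = √(-33) = I*√33 ≈ 5.7446*I)
B(f) = I*√33
-((-15807/5979 - 683/6498) - B(d(15))) = -((-15807/5979 - 683/6498) - I*√33) = -((-15807*1/5979 - 683*1/6498) - I*√33) = -((-5269/1993 - 683/6498) - I*√33) = -(-35599181/12950514 - I*√33) = 35599181/12950514 + I*√33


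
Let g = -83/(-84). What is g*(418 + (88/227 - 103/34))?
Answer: 266076005/648312 ≈ 410.41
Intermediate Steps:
g = 83/84 (g = -83*(-1/84) = 83/84 ≈ 0.98810)
g*(418 + (88/227 - 103/34)) = 83*(418 + (88/227 - 103/34))/84 = 83*(418 - 20389/7718)/84 = (83/84)*(3205735/7718) = 266076005/648312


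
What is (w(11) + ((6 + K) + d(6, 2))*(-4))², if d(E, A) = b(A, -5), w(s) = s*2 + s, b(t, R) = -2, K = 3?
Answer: 25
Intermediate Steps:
w(s) = 3*s (w(s) = 2*s + s = 3*s)
d(E, A) = -2
(w(11) + ((6 + K) + d(6, 2))*(-4))² = (3*11 + ((6 + 3) - 2)*(-4))² = (33 + (9 - 2)*(-4))² = (33 + 7*(-4))² = (33 - 28)² = 5² = 25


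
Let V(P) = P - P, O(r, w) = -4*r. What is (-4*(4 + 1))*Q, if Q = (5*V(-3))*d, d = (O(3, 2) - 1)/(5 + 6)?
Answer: 0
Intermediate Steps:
V(P) = 0
d = -13/11 (d = (-4*3 - 1)/(5 + 6) = (-12 - 1)/11 = -13*1/11 = -13/11 ≈ -1.1818)
Q = 0 (Q = (5*0)*(-13/11) = 0*(-13/11) = 0)
(-4*(4 + 1))*Q = -4*(4 + 1)*0 = -4*5*0 = -20*0 = 0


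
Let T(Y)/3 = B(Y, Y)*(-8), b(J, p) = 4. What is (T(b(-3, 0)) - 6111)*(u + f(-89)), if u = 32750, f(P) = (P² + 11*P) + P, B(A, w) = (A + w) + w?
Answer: -253419597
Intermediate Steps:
B(A, w) = A + 2*w
f(P) = P² + 12*P
T(Y) = -72*Y (T(Y) = 3*((Y + 2*Y)*(-8)) = 3*((3*Y)*(-8)) = 3*(-24*Y) = -72*Y)
(T(b(-3, 0)) - 6111)*(u + f(-89)) = (-72*4 - 6111)*(32750 - 89*(12 - 89)) = (-288 - 6111)*(32750 - 89*(-77)) = -6399*(32750 + 6853) = -6399*39603 = -253419597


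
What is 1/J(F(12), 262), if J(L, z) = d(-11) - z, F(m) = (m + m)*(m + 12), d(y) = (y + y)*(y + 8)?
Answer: -1/196 ≈ -0.0051020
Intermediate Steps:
d(y) = 2*y*(8 + y) (d(y) = (2*y)*(8 + y) = 2*y*(8 + y))
F(m) = 2*m*(12 + m) (F(m) = (2*m)*(12 + m) = 2*m*(12 + m))
J(L, z) = 66 - z (J(L, z) = 2*(-11)*(8 - 11) - z = 2*(-11)*(-3) - z = 66 - z)
1/J(F(12), 262) = 1/(66 - 1*262) = 1/(66 - 262) = 1/(-196) = -1/196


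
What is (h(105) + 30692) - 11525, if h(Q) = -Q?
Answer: 19062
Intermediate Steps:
(h(105) + 30692) - 11525 = (-1*105 + 30692) - 11525 = (-105 + 30692) - 11525 = 30587 - 11525 = 19062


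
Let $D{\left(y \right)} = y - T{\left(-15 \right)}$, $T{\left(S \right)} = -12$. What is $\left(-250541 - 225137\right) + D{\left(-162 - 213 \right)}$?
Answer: $-476041$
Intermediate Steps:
$D{\left(y \right)} = 12 + y$ ($D{\left(y \right)} = y - -12 = y + 12 = 12 + y$)
$\left(-250541 - 225137\right) + D{\left(-162 - 213 \right)} = \left(-250541 - 225137\right) + \left(12 - 375\right) = -475678 + \left(12 - 375\right) = -475678 - 363 = -476041$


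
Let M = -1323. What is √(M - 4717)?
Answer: 2*I*√1510 ≈ 77.717*I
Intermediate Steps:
√(M - 4717) = √(-1323 - 4717) = √(-6040) = 2*I*√1510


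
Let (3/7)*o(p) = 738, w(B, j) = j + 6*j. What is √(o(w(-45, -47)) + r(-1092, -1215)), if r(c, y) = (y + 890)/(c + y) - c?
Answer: √14977558461/2307 ≈ 53.048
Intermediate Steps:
w(B, j) = 7*j
o(p) = 1722 (o(p) = (7/3)*738 = 1722)
r(c, y) = -c + (890 + y)/(c + y) (r(c, y) = (890 + y)/(c + y) - c = -c + (890 + y)/(c + y))
√(o(w(-45, -47)) + r(-1092, -1215)) = √(1722 + (890 - 1215 - 1*(-1092)² - 1*(-1092)*(-1215))/(-1092 - 1215)) = √(1722 + (890 - 1215 - 1*1192464 - 1326780)/(-2307)) = √(1722 - (890 - 1215 - 1192464 - 1326780)/2307) = √(1722 - 1/2307*(-2519569)) = √(1722 + 2519569/2307) = √(6492223/2307) = √14977558461/2307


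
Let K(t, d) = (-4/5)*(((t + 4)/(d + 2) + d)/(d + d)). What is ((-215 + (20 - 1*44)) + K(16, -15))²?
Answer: 2180049481/38025 ≈ 57332.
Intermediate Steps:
K(t, d) = -2*(d + (4 + t)/(2 + d))/(5*d) (K(t, d) = (-4*⅕)*(((4 + t)/(2 + d) + d)/((2*d))) = -4*((4 + t)/(2 + d) + d)*1/(2*d)/5 = -4*(d + (4 + t)/(2 + d))*1/(2*d)/5 = -2*(d + (4 + t)/(2 + d))/(5*d))
((-215 + (20 - 1*44)) + K(16, -15))² = ((-215 + (20 - 1*44)) + (⅖)*(-4 - 1*16 - 1*(-15)² - 2*(-15))/(-15*(2 - 15)))² = ((-215 + (20 - 44)) + (⅖)*(-1/15)*(-4 - 16 - 1*225 + 30)/(-13))² = ((-215 - 24) + (⅖)*(-1/15)*(-1/13)*(-4 - 16 - 225 + 30))² = (-239 + (⅖)*(-1/15)*(-1/13)*(-215))² = (-239 - 86/195)² = (-46691/195)² = 2180049481/38025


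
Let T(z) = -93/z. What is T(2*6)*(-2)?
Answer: 31/2 ≈ 15.500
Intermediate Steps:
T(2*6)*(-2) = -93/(2*6)*(-2) = -93/12*(-2) = -93*1/12*(-2) = -31/4*(-2) = 31/2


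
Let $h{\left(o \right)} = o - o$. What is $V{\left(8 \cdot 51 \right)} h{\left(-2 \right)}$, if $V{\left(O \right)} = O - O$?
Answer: $0$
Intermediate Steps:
$h{\left(o \right)} = 0$
$V{\left(O \right)} = 0$
$V{\left(8 \cdot 51 \right)} h{\left(-2 \right)} = 0 \cdot 0 = 0$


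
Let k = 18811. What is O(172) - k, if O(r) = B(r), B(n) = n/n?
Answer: -18810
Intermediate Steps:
B(n) = 1
O(r) = 1
O(172) - k = 1 - 1*18811 = 1 - 18811 = -18810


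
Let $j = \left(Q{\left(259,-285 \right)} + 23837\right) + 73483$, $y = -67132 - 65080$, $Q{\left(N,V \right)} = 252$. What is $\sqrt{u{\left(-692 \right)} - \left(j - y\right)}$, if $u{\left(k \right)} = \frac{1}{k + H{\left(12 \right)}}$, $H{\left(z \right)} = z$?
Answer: $\frac{i \sqrt{26563030570}}{340} \approx 479.36 i$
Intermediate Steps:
$u{\left(k \right)} = \frac{1}{12 + k}$ ($u{\left(k \right)} = \frac{1}{k + 12} = \frac{1}{12 + k}$)
$y = -132212$ ($y = -67132 - 65080 = -132212$)
$j = 97572$ ($j = \left(252 + 23837\right) + 73483 = 24089 + 73483 = 97572$)
$\sqrt{u{\left(-692 \right)} - \left(j - y\right)} = \sqrt{\frac{1}{12 - 692} - 229784} = \sqrt{\frac{1}{-680} - 229784} = \sqrt{- \frac{1}{680} - 229784} = \sqrt{- \frac{156253121}{680}} = \frac{i \sqrt{26563030570}}{340}$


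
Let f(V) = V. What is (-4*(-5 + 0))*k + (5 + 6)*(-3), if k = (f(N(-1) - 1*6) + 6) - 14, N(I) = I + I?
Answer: -353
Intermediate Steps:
N(I) = 2*I
k = -16 (k = ((2*(-1) - 1*6) + 6) - 14 = ((-2 - 6) + 6) - 14 = (-8 + 6) - 14 = -2 - 14 = -16)
(-4*(-5 + 0))*k + (5 + 6)*(-3) = -4*(-5 + 0)*(-16) + (5 + 6)*(-3) = -4*(-5)*(-16) + 11*(-3) = 20*(-16) - 33 = -320 - 33 = -353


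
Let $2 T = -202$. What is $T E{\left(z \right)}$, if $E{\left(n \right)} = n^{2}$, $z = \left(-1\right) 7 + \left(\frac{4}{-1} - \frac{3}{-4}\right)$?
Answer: $- \frac{169781}{16} \approx -10611.0$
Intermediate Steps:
$T = -101$ ($T = \frac{1}{2} \left(-202\right) = -101$)
$z = - \frac{41}{4}$ ($z = -7 + \left(4 \left(-1\right) - - \frac{3}{4}\right) = -7 + \left(-4 + \frac{3}{4}\right) = -7 - \frac{13}{4} = - \frac{41}{4} \approx -10.25$)
$T E{\left(z \right)} = - 101 \left(- \frac{41}{4}\right)^{2} = \left(-101\right) \frac{1681}{16} = - \frac{169781}{16}$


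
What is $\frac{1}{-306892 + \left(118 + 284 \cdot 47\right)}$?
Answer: $- \frac{1}{293426} \approx -3.408 \cdot 10^{-6}$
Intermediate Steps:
$\frac{1}{-306892 + \left(118 + 284 \cdot 47\right)} = \frac{1}{-306892 + \left(118 + 13348\right)} = \frac{1}{-306892 + 13466} = \frac{1}{-293426} = - \frac{1}{293426}$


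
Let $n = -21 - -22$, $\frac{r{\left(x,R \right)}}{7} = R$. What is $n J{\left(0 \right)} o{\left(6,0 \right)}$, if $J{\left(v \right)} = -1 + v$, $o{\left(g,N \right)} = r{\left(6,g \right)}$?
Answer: $-42$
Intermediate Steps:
$r{\left(x,R \right)} = 7 R$
$o{\left(g,N \right)} = 7 g$
$n = 1$ ($n = -21 + 22 = 1$)
$n J{\left(0 \right)} o{\left(6,0 \right)} = 1 \left(-1 + 0\right) 7 \cdot 6 = 1 \left(-1\right) 42 = \left(-1\right) 42 = -42$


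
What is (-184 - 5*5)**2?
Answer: 43681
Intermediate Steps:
(-184 - 5*5)**2 = (-184 - 25)**2 = (-209)**2 = 43681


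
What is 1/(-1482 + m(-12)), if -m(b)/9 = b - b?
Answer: -1/1482 ≈ -0.00067476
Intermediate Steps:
m(b) = 0 (m(b) = -9*(b - b) = -9*0 = 0)
1/(-1482 + m(-12)) = 1/(-1482 + 0) = 1/(-1482) = -1/1482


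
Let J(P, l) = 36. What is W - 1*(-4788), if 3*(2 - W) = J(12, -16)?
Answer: 4778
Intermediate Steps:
W = -10 (W = 2 - 1/3*36 = 2 - 12 = -10)
W - 1*(-4788) = -10 - 1*(-4788) = -10 + 4788 = 4778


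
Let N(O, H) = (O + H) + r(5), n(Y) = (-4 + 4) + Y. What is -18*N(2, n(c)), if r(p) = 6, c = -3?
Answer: -90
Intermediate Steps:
n(Y) = Y (n(Y) = 0 + Y = Y)
N(O, H) = 6 + H + O (N(O, H) = (O + H) + 6 = (H + O) + 6 = 6 + H + O)
-18*N(2, n(c)) = -18*(6 - 3 + 2) = -18*5 = -90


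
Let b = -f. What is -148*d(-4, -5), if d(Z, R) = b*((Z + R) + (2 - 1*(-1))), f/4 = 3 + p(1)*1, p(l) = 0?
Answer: -10656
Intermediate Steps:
f = 12 (f = 4*(3 + 0*1) = 4*(3 + 0) = 4*3 = 12)
b = -12 (b = -1*12 = -12)
d(Z, R) = -36 - 12*R - 12*Z (d(Z, R) = -12*((Z + R) + (2 - 1*(-1))) = -12*((R + Z) + (2 + 1)) = -12*((R + Z) + 3) = -12*(3 + R + Z) = -36 - 12*R - 12*Z)
-148*d(-4, -5) = -148*(-36 - 12*(-5) - 12*(-4)) = -148*(-36 + 60 + 48) = -148*72 = -10656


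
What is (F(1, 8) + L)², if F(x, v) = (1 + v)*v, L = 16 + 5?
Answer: 8649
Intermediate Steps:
L = 21
F(x, v) = v*(1 + v)
(F(1, 8) + L)² = (8*(1 + 8) + 21)² = (8*9 + 21)² = (72 + 21)² = 93² = 8649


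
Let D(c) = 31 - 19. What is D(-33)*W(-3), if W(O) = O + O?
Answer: -72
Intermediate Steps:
D(c) = 12
W(O) = 2*O
D(-33)*W(-3) = 12*(2*(-3)) = 12*(-6) = -72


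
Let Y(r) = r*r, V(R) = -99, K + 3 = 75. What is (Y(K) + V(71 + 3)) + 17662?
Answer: 22747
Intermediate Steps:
K = 72 (K = -3 + 75 = 72)
Y(r) = r²
(Y(K) + V(71 + 3)) + 17662 = (72² - 99) + 17662 = (5184 - 99) + 17662 = 5085 + 17662 = 22747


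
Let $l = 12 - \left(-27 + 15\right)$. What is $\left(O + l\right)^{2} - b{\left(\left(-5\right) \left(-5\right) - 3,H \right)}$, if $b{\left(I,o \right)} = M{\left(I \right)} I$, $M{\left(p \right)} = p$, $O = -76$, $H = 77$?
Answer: $2220$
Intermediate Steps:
$l = 24$ ($l = 12 - -12 = 12 + 12 = 24$)
$b{\left(I,o \right)} = I^{2}$ ($b{\left(I,o \right)} = I I = I^{2}$)
$\left(O + l\right)^{2} - b{\left(\left(-5\right) \left(-5\right) - 3,H \right)} = \left(-76 + 24\right)^{2} - \left(\left(-5\right) \left(-5\right) - 3\right)^{2} = \left(-52\right)^{2} - \left(25 - 3\right)^{2} = 2704 - 22^{2} = 2704 - 484 = 2220$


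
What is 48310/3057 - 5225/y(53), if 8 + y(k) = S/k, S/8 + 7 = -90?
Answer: 4020141/16304 ≈ 246.57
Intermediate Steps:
S = -776 (S = -56 + 8*(-90) = -56 - 720 = -776)
y(k) = -8 - 776/k
48310/3057 - 5225/y(53) = 48310/3057 - 5225/(-8 - 776/53) = 48310/3057 - 5225/(-1200/53) = 48310/3057 - 5225*(-53/1200) = 48310/3057 + 11077/48 = 4020141/16304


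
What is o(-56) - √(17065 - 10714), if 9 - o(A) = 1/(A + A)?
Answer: 1009/112 - √6351 ≈ -70.684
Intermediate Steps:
o(A) = 9 - 1/(2*A) (o(A) = 9 - 1/(A + A) = 9 - 1/(2*A))
o(-56) - √(17065 - 10714) = (9 - ½/(-56)) - √(17065 - 10714) = (9 - ½*(-1/56)) - √6351 = (9 + 1/112) - √6351 = 1009/112 - √6351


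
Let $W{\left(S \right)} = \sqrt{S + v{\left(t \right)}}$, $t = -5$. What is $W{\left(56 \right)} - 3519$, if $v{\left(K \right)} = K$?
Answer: $-3519 + \sqrt{51} \approx -3511.9$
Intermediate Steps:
$W{\left(S \right)} = \sqrt{-5 + S}$ ($W{\left(S \right)} = \sqrt{S - 5} = \sqrt{-5 + S}$)
$W{\left(56 \right)} - 3519 = \sqrt{-5 + 56} - 3519 = \sqrt{51} - 3519 = -3519 + \sqrt{51}$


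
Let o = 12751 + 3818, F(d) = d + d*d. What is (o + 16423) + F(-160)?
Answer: 58432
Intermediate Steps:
F(d) = d + d²
o = 16569
(o + 16423) + F(-160) = (16569 + 16423) - 160*(1 - 160) = 32992 - 160*(-159) = 32992 + 25440 = 58432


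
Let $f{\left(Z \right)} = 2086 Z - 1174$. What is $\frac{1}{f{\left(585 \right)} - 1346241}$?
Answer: $- \frac{1}{127105} \approx -7.8675 \cdot 10^{-6}$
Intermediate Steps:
$f{\left(Z \right)} = -1174 + 2086 Z$
$\frac{1}{f{\left(585 \right)} - 1346241} = \frac{1}{\left(-1174 + 2086 \cdot 585\right) - 1346241} = \frac{1}{\left(-1174 + 1220310\right) - 1346241} = \frac{1}{1219136 - 1346241} = \frac{1}{-127105} = - \frac{1}{127105}$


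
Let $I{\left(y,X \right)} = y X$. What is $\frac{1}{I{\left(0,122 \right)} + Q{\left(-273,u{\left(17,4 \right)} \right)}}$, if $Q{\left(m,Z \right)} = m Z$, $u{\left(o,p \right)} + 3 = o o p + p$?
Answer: $- \frac{1}{315861} \approx -3.166 \cdot 10^{-6}$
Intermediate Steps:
$u{\left(o,p \right)} = -3 + p + p o^{2}$ ($u{\left(o,p \right)} = -3 + \left(o o p + p\right) = -3 + \left(o^{2} p + p\right) = -3 + \left(p o^{2} + p\right) = -3 + \left(p + p o^{2}\right) = -3 + p + p o^{2}$)
$I{\left(y,X \right)} = X y$
$Q{\left(m,Z \right)} = Z m$
$\frac{1}{I{\left(0,122 \right)} + Q{\left(-273,u{\left(17,4 \right)} \right)}} = \frac{1}{122 \cdot 0 + \left(-3 + 4 + 4 \cdot 17^{2}\right) \left(-273\right)} = \frac{1}{0 + \left(-3 + 4 + 4 \cdot 289\right) \left(-273\right)} = \frac{1}{0 + \left(-3 + 4 + 1156\right) \left(-273\right)} = \frac{1}{0 + 1157 \left(-273\right)} = \frac{1}{0 - 315861} = \frac{1}{-315861} = - \frac{1}{315861}$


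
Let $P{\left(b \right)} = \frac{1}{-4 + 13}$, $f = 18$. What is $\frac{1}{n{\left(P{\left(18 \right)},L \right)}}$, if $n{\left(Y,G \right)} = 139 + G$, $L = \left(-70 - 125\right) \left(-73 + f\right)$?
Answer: $\frac{1}{10864} \approx 9.2047 \cdot 10^{-5}$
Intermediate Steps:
$P{\left(b \right)} = \frac{1}{9}$
$L = 10725$ ($L = \left(-70 - 125\right) \left(-73 + 18\right) = \left(-195\right) \left(-55\right) = 10725$)
$\frac{1}{n{\left(P{\left(18 \right)},L \right)}} = \frac{1}{139 + 10725} = \frac{1}{10864}$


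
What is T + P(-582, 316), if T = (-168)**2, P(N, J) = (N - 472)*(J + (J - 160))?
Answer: -469264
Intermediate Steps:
P(N, J) = (-472 + N)*(-160 + 2*J) (P(N, J) = (-472 + N)*(J + (-160 + J)) = (-472 + N)*(-160 + 2*J))
T = 28224
T + P(-582, 316) = 28224 + (75520 - 944*316 - 160*(-582) + 2*316*(-582)) = 28224 + (75520 - 298304 + 93120 - 367824) = 28224 - 497488 = -469264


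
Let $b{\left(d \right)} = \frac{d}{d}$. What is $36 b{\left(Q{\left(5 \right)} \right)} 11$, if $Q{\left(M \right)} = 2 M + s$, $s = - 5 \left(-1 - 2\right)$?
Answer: $396$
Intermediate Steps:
$s = 15$ ($s = \left(-5\right) \left(-3\right) = 15$)
$Q{\left(M \right)} = 15 + 2 M$ ($Q{\left(M \right)} = 2 M + 15 = 15 + 2 M$)
$b{\left(d \right)} = 1$
$36 b{\left(Q{\left(5 \right)} \right)} 11 = 36 \cdot 1 \cdot 11 = 36 \cdot 11 = 396$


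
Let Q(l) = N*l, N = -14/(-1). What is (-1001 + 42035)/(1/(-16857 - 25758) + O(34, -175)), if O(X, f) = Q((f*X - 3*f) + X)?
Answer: -1748663910/3216324511 ≈ -0.54368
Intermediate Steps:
N = 14 (N = -14*(-1) = 14)
Q(l) = 14*l
O(X, f) = -42*f + 14*X + 14*X*f (O(X, f) = 14*((f*X - 3*f) + X) = 14*((X*f - 3*f) + X) = 14*((-3*f + X*f) + X) = 14*(X - 3*f + X*f) = -42*f + 14*X + 14*X*f)
(-1001 + 42035)/(1/(-16857 - 25758) + O(34, -175)) = (-1001 + 42035)/(1/(-16857 - 25758) + (-42*(-175) + 14*34 + 14*34*(-175))) = 41034/(1/(-42615) + (7350 + 476 - 83300)) = 41034/(-1/42615 - 75474) = 41034/(-3216324511/42615) = 41034*(-42615/3216324511) = -1748663910/3216324511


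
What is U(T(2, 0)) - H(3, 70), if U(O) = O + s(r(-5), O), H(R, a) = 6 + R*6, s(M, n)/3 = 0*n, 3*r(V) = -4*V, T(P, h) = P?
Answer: -22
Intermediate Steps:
r(V) = -4*V/3 (r(V) = (-4*V)/3 = -4*V/3)
s(M, n) = 0 (s(M, n) = 3*(0*n) = 3*0 = 0)
H(R, a) = 6 + 6*R
U(O) = O (U(O) = O + 0 = O)
U(T(2, 0)) - H(3, 70) = 2 - (6 + 6*3) = 2 - (6 + 18) = 2 - 1*24 = 2 - 24 = -22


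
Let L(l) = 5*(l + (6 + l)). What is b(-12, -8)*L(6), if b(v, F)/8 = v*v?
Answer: 103680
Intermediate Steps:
b(v, F) = 8*v² (b(v, F) = 8*(v*v) = 8*v²)
L(l) = 30 + 10*l (L(l) = 5*(6 + 2*l) = 30 + 10*l)
b(-12, -8)*L(6) = (8*(-12)²)*(30 + 10*6) = (8*144)*(30 + 60) = 1152*90 = 103680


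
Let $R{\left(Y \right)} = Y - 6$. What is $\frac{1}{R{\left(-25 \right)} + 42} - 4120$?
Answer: $- \frac{45319}{11} \approx -4119.9$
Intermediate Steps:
$R{\left(Y \right)} = -6 + Y$ ($R{\left(Y \right)} = Y - 6 = -6 + Y$)
$\frac{1}{R{\left(-25 \right)} + 42} - 4120 = \frac{1}{\left(-6 - 25\right) + 42} - 4120 = \frac{1}{-31 + 42} - 4120 = \frac{1}{11} - 4120 = - \frac{45319}{11}$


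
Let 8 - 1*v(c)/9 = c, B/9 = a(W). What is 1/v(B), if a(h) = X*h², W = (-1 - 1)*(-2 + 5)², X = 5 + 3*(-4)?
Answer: 1/183780 ≈ 5.4413e-6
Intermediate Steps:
X = -7 (X = 5 - 12 = -7)
W = -18 (W = -2*3² = -2*9 = -18)
a(h) = -7*h²
B = -20412 (B = 9*(-7*(-18)²) = 9*(-7*324) = 9*(-2268) = -20412)
v(c) = 72 - 9*c
1/v(B) = 1/(72 - 9*(-20412)) = 1/(72 + 183708) = 1/183780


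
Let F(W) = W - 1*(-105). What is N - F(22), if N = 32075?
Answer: 31948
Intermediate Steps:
F(W) = 105 + W (F(W) = W + 105 = 105 + W)
N - F(22) = 32075 - (105 + 22) = 32075 - 1*127 = 32075 - 127 = 31948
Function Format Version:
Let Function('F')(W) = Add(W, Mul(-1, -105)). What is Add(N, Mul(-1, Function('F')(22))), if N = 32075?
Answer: 31948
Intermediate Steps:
Function('F')(W) = Add(105, W) (Function('F')(W) = Add(W, 105) = Add(105, W))
Add(N, Mul(-1, Function('F')(22))) = Add(32075, Mul(-1, Add(105, 22))) = Add(32075, Mul(-1, 127)) = Add(32075, -127) = 31948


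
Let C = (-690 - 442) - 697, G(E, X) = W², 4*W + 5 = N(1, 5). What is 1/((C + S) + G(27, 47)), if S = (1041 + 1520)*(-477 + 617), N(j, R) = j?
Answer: 1/356712 ≈ 2.8034e-6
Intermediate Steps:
W = -1 (W = -5/4 + (¼)*1 = -5/4 + ¼ = -1)
G(E, X) = 1 (G(E, X) = (-1)² = 1)
S = 358540 (S = 2561*140 = 358540)
C = -1829 (C = -1132 - 697 = -1829)
1/((C + S) + G(27, 47)) = 1/((-1829 + 358540) + 1) = 1/(356711 + 1) = 1/356712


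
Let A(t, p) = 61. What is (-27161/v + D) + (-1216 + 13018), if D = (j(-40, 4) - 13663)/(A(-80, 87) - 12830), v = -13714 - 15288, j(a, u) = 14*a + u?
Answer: 4371352999723/370326538 ≈ 11804.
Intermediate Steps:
j(a, u) = u + 14*a
v = -29002
D = 14219/12769 (D = ((4 + 14*(-40)) - 13663)/(61 - 12830) = ((4 - 560) - 13663)/(-12769) = (-556 - 13663)*(-1/12769) = -14219*(-1/12769) = 14219/12769 ≈ 1.1136)
(-27161/v + D) + (-1216 + 13018) = (-27161/(-29002) + 14219/12769) + (-1216 + 13018) = (-27161*(-1/29002) + 14219/12769) + 11802 = (27161/29002 + 14219/12769) + 11802 = 759198247/370326538 + 11802 = 4371352999723/370326538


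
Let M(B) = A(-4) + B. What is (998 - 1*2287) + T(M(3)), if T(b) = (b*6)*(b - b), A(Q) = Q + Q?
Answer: -1289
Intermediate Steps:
A(Q) = 2*Q
M(B) = -8 + B (M(B) = 2*(-4) + B = -8 + B)
T(b) = 0 (T(b) = (6*b)*0 = 0)
(998 - 1*2287) + T(M(3)) = (998 - 1*2287) + 0 = (998 - 2287) + 0 = -1289 + 0 = -1289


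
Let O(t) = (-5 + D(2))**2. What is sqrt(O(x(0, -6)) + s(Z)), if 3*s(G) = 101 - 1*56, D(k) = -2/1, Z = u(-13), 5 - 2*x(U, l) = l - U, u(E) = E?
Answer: 8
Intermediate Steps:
x(U, l) = 5/2 + U/2 - l/2 (x(U, l) = 5/2 - (l - U)/2 = 5/2 + (U/2 - l/2) = 5/2 + U/2 - l/2)
Z = -13
D(k) = -2 (D(k) = -2*1 = -2)
s(G) = 15 (s(G) = (101 - 1*56)/3 = (101 - 56)/3 = (1/3)*45 = 15)
O(t) = 49 (O(t) = (-5 - 2)**2 = (-7)**2 = 49)
sqrt(O(x(0, -6)) + s(Z)) = sqrt(49 + 15) = sqrt(64) = 8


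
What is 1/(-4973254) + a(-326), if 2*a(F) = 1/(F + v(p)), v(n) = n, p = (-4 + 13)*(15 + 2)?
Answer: -1243400/430186471 ≈ -0.0028904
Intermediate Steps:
p = 153 (p = 9*17 = 153)
a(F) = 1/(2*(153 + F)) (a(F) = 1/(2*(F + 153)) = 1/(2*(153 + F)))
1/(-4973254) + a(-326) = 1/(-4973254) + 1/(2*(153 - 326)) = -1/4973254 + (½)/(-173) = -1/4973254 + (½)*(-1/173) = -1/4973254 - 1/346 = -1243400/430186471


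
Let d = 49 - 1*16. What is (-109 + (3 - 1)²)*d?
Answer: -3465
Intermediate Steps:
d = 33 (d = 49 - 16 = 33)
(-109 + (3 - 1)²)*d = (-109 + (3 - 1)²)*33 = (-109 + 2²)*33 = (-109 + 4)*33 = -105*33 = -3465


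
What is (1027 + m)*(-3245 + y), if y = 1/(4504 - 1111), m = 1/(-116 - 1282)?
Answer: -7903980100790/2371707 ≈ -3.3326e+6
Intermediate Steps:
m = -1/1398 (m = 1/(-1398) = -1/1398 ≈ -0.00071531)
y = 1/3393 ≈ 0.00029472
(1027 + m)*(-3245 + y) = (1027 - 1/1398)*(-3245 + 1/3393) = (1435745/1398)*(-11010284/3393) = -7903980100790/2371707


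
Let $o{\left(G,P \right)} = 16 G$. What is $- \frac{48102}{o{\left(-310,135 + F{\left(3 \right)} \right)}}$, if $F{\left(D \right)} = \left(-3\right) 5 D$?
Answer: $\frac{24051}{2480} \approx 9.698$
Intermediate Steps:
$F{\left(D \right)} = - 15 D$
$- \frac{48102}{o{\left(-310,135 + F{\left(3 \right)} \right)}} = - \frac{48102}{16 \left(-310\right)} = - \frac{48102}{-4960} = \left(-48102\right) \left(- \frac{1}{4960}\right) = \frac{24051}{2480}$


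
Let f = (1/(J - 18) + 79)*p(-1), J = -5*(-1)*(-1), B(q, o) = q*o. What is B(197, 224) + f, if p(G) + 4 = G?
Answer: 1005864/23 ≈ 43733.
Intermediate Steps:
p(G) = -4 + G
B(q, o) = o*q
J = -5 (J = 5*(-1) = -5)
f = -9080/23 (f = (1/(-5 - 18) + 79)*(-4 - 1) = (1/(-23) + 79)*(-5) = (-1/23 + 79)*(-5) = (1816/23)*(-5) = -9080/23 ≈ -394.78)
B(197, 224) + f = 224*197 - 9080/23 = 44128 - 9080/23 = 1005864/23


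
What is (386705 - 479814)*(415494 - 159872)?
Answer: -23800708798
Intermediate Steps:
(386705 - 479814)*(415494 - 159872) = -93109*255622 = -23800708798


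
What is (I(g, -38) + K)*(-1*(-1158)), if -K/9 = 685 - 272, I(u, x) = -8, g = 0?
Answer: -4313550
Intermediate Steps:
K = -3717 (K = -9*(685 - 272) = -9*413 = -3717)
(I(g, -38) + K)*(-1*(-1158)) = (-8 - 3717)*(-1*(-1158)) = -3725*1158 = -4313550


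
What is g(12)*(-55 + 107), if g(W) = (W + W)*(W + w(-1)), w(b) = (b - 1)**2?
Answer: 19968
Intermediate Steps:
w(b) = (-1 + b)**2
g(W) = 2*W*(4 + W) (g(W) = (W + W)*(W + (-1 - 1)**2) = (2*W)*(W + (-2)**2) = (2*W)*(W + 4) = (2*W)*(4 + W) = 2*W*(4 + W))
g(12)*(-55 + 107) = (2*12*(4 + 12))*(-55 + 107) = (2*12*16)*52 = 384*52 = 19968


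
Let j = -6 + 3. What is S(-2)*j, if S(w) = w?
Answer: 6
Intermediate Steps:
j = -3
S(-2)*j = -2*(-3) = 6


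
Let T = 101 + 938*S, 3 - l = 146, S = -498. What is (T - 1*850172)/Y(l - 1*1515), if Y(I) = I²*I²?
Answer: -1317195/7556803073296 ≈ -1.7431e-7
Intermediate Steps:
l = -143 (l = 3 - 1*146 = 3 - 146 = -143)
T = -467023 (T = 101 + 938*(-498) = 101 - 467124 = -467023)
Y(I) = I⁴
(T - 1*850172)/Y(l - 1*1515) = (-467023 - 1*850172)/((-143 - 1*1515)⁴) = (-467023 - 850172)/((-143 - 1515)⁴) = -1317195/((-1658)⁴) = -1317195/7556803073296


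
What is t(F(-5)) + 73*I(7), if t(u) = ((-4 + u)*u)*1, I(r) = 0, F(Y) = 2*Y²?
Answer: 2300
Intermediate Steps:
t(u) = u*(-4 + u) (t(u) = (u*(-4 + u))*1 = u*(-4 + u))
t(F(-5)) + 73*I(7) = (2*(-5)²)*(-4 + 2*(-5)²) + 73*0 = (2*25)*(-4 + 2*25) + 0 = 50*(-4 + 50) + 0 = 50*46 + 0 = 2300 + 0 = 2300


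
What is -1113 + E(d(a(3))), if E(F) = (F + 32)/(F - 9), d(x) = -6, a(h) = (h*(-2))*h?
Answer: -16721/15 ≈ -1114.7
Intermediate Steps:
a(h) = -2*h² (a(h) = (-2*h)*h = -2*h²)
E(F) = (32 + F)/(-9 + F)
-1113 + E(d(a(3))) = -1113 + (32 - 6)/(-9 - 6) = -1113 + 26/(-15) = -1113 - 1/15*26 = -1113 - 26/15 = -16721/15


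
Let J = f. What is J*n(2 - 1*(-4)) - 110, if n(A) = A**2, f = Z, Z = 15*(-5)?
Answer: -2810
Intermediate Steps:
Z = -75
f = -75
J = -75
J*n(2 - 1*(-4)) - 110 = -75*(2 - 1*(-4))**2 - 110 = -75*(2 + 4)**2 - 110 = -75*6**2 - 110 = -75*36 - 110 = -2700 - 110 = -2810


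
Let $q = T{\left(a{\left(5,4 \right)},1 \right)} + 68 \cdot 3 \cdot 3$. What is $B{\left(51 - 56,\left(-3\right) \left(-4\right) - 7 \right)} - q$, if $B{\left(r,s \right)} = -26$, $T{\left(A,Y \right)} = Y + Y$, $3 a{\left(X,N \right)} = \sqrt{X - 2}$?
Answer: $-640$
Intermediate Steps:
$a{\left(X,N \right)} = \frac{\sqrt{-2 + X}}{3}$ ($a{\left(X,N \right)} = \frac{\sqrt{X - 2}}{3} = \frac{\sqrt{-2 + X}}{3}$)
$T{\left(A,Y \right)} = 2 Y$
$q = 614$ ($q = 2 \cdot 1 + 68 \cdot 3 \cdot 3 = 2 + 68 \cdot 9 = 2 + 612 = 614$)
$B{\left(51 - 56,\left(-3\right) \left(-4\right) - 7 \right)} - q = -26 - 614 = -640$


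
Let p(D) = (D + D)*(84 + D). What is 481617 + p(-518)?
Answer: 931241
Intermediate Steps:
p(D) = 2*D*(84 + D) (p(D) = (2*D)*(84 + D) = 2*D*(84 + D))
481617 + p(-518) = 481617 + 2*(-518)*(84 - 518) = 481617 + 2*(-518)*(-434) = 481617 + 449624 = 931241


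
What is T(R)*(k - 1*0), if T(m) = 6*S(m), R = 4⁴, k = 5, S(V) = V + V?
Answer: 15360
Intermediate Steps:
S(V) = 2*V
R = 256
T(m) = 12*m (T(m) = 6*(2*m) = 12*m)
T(R)*(k - 1*0) = (12*256)*(5 - 1*0) = 3072*(5 + 0) = 3072*5 = 15360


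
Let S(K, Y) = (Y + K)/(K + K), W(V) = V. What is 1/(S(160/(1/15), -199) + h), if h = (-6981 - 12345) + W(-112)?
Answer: -4800/93300199 ≈ -5.1447e-5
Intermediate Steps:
S(K, Y) = (K + Y)/(2*K) (S(K, Y) = (K + Y)/((2*K)) = (K + Y)*(1/(2*K)) = (K + Y)/(2*K))
h = -19438 (h = (-6981 - 12345) - 112 = -19326 - 112 = -19438)
1/(S(160/(1/15), -199) + h) = 1/((160/(1/15) - 199)/(2*((160/(1/15)))) - 19438) = 1/((160*15 - 199)/(2*((160*15))) - 19438) = 1/((½)*(2400 - 199)/2400 - 19438) = 1/((½)*(1/2400)*2201 - 19438) = 1/(2201/4800 - 19438) = 1/(-93300199/4800) = -4800/93300199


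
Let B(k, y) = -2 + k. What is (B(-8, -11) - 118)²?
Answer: 16384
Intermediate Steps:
(B(-8, -11) - 118)² = ((-2 - 8) - 118)² = (-10 - 118)² = (-128)² = 16384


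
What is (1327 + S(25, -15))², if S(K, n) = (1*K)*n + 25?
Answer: 954529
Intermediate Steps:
S(K, n) = 25 + K*n (S(K, n) = K*n + 25 = 25 + K*n)
(1327 + S(25, -15))² = (1327 + (25 + 25*(-15)))² = (1327 + (25 - 375))² = (1327 - 350)² = 977² = 954529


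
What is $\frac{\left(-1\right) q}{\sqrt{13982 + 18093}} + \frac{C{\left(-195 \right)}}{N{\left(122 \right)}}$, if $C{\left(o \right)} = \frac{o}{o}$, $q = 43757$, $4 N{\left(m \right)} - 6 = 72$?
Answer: $\frac{2}{39} - \frac{43757 \sqrt{1283}}{6415} \approx -244.27$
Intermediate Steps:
$N{\left(m \right)} = \frac{39}{2}$ ($N{\left(m \right)} = \frac{3}{2} + \frac{1}{4} \cdot 72 = \frac{3}{2} + 18 = \frac{39}{2}$)
$C{\left(o \right)} = 1$
$\frac{\left(-1\right) q}{\sqrt{13982 + 18093}} + \frac{C{\left(-195 \right)}}{N{\left(122 \right)}} = \frac{\left(-1\right) 43757}{\sqrt{13982 + 18093}} + 1 \frac{1}{\frac{39}{2}} = - \frac{43757}{\sqrt{32075}} + 1 \cdot \frac{2}{39} = - \frac{43757}{5 \sqrt{1283}} + \frac{2}{39} = - 43757 \frac{\sqrt{1283}}{6415} + \frac{2}{39} = - \frac{43757 \sqrt{1283}}{6415} + \frac{2}{39} = \frac{2}{39} - \frac{43757 \sqrt{1283}}{6415}$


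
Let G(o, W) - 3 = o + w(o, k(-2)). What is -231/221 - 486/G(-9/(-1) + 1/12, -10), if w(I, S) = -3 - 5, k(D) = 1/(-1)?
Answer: -1300191/10829 ≈ -120.07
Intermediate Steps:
k(D) = -1
w(I, S) = -8
G(o, W) = -5 + o (G(o, W) = 3 + (o - 8) = 3 + (-8 + o) = -5 + o)
-231/221 - 486/G(-9/(-1) + 1/12, -10) = -231/221 - 486/(-5 + (-9/(-1) + 1/12)) = -231*1/221 - 486/(-5 + (-9*(-1) + 1*(1/12))) = -231/221 - 486/(-5 + (9 + 1/12)) = -231/221 - 486/(-5 + 109/12) = -231/221 - 486/49/12 = -231/221 - 486*12/49 = -231/221 - 5832/49 = -1300191/10829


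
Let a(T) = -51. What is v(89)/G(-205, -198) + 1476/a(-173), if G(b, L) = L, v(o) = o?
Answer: -98929/3366 ≈ -29.391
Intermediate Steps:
v(89)/G(-205, -198) + 1476/a(-173) = 89/(-198) + 1476/(-51) = 89*(-1/198) + 1476*(-1/51) = -89/198 - 492/17 = -98929/3366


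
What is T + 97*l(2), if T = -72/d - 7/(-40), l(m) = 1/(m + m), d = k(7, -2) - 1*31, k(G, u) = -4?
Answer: 1483/56 ≈ 26.482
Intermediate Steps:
d = -35 (d = -4 - 1*31 = -4 - 31 = -35)
l(m) = 1/(2*m)
T = 125/56 (T = -72/(-35) - 7/(-40) = -72*(-1/35) - 7*(-1/40) = 72/35 + 7/40 = 125/56 ≈ 2.2321)
T + 97*l(2) = 125/56 + 97*((1/2)/2) = 125/56 + 97*((1/2)*(1/2)) = 125/56 + 97*(1/4) = 125/56 + 97/4 = 1483/56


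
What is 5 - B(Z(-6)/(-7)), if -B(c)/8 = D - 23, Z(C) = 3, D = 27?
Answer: 37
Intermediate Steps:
B(c) = -32 (B(c) = -8*(27 - 23) = -8*4 = -32)
5 - B(Z(-6)/(-7)) = 5 - 1*(-32) = 5 + 32 = 37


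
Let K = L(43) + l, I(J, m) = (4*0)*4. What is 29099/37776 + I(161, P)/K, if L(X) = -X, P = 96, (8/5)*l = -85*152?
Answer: 29099/37776 ≈ 0.77030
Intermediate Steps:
l = -8075 (l = 5*(-85*152)/8 = (5/8)*(-12920) = -8075)
I(J, m) = 0 (I(J, m) = 0*4 = 0)
K = -8118 (K = -1*43 - 8075 = -43 - 8075 = -8118)
29099/37776 + I(161, P)/K = 29099/37776 + 0/(-8118) = 29099*(1/37776) + 0*(-1/8118) = 29099/37776 + 0 = 29099/37776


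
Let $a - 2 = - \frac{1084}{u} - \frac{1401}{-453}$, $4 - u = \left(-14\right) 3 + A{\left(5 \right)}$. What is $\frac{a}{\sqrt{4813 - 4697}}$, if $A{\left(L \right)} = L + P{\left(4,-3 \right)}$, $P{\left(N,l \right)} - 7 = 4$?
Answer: $- \frac{70307 \sqrt{29}}{131370} \approx -2.882$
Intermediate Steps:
$P{\left(N,l \right)} = 11$ ($P{\left(N,l \right)} = 7 + 4 = 11$)
$A{\left(L \right)} = 11 + L$ ($A{\left(L \right)} = L + 11 = 11 + L$)
$u = 30$ ($u = 4 - \left(\left(-14\right) 3 + \left(11 + 5\right)\right) = 4 - \left(-42 + 16\right) = 4 - -26 = 4 + 26 = 30$)
$a = - \frac{70307}{2265}$ ($a = 2 - \left(- \frac{467}{151} + \frac{542}{15}\right) = 2 - \frac{74837}{2265} = - \frac{70307}{2265} \approx -31.041$)
$\frac{a}{\sqrt{4813 - 4697}} = - \frac{70307}{2265 \sqrt{4813 - 4697}} = - \frac{70307}{2265 \sqrt{116}} = - \frac{70307}{2265 \cdot 2 \sqrt{29}} = - \frac{70307 \frac{\sqrt{29}}{58}}{2265} = - \frac{70307 \sqrt{29}}{131370}$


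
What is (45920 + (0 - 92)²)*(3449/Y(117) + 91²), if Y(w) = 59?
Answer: 26758450752/59 ≈ 4.5353e+8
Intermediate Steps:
(45920 + (0 - 92)²)*(3449/Y(117) + 91²) = (45920 + (0 - 92)²)*(3449/59 + 91²) = (45920 + (-92)²)*(3449*(1/59) + 8281) = (45920 + 8464)*(3449/59 + 8281) = 54384*(492028/59) = 26758450752/59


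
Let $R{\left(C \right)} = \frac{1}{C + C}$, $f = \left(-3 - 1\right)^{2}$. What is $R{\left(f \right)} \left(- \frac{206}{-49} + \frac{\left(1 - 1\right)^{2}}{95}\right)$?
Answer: $\frac{103}{784} \approx 0.13138$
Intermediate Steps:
$f = 16$ ($f = \left(-4\right)^{2} = 16$)
$R{\left(C \right)} = \frac{1}{2 C}$
$R{\left(f \right)} \left(- \frac{206}{-49} + \frac{\left(1 - 1\right)^{2}}{95}\right) = \frac{1}{2 \cdot 16} \left(- \frac{206}{-49} + \frac{\left(1 - 1\right)^{2}}{95}\right) = \frac{1}{2} \cdot \frac{1}{16} \left(\left(-206\right) \left(- \frac{1}{49}\right) + 0^{2} \cdot \frac{1}{95}\right) = \frac{\frac{206}{49} + 0 \cdot \frac{1}{95}}{32} = \frac{\frac{206}{49} + 0}{32} = \frac{1}{32} \cdot \frac{206}{49} = \frac{103}{784}$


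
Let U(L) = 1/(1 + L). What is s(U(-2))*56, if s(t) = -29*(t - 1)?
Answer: 3248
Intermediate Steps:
s(t) = 29 - 29*t (s(t) = -29*(-1 + t) = 29 - 29*t)
s(U(-2))*56 = (29 - 29/(1 - 2))*56 = (29 - 29/(-1))*56 = (29 - 29*(-1))*56 = (29 + 29)*56 = 58*56 = 3248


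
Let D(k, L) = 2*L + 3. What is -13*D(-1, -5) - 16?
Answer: 75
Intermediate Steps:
D(k, L) = 3 + 2*L
-13*D(-1, -5) - 16 = -13*(3 + 2*(-5)) - 16 = -13*(3 - 10) - 16 = -13*(-7) - 16 = 91 - 16 = 75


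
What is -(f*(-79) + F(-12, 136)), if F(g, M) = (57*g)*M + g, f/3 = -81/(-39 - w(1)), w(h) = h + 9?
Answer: 4577961/49 ≈ 93428.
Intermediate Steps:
w(h) = 9 + h
f = 243/49 (f = 3*(-81/(-39 - (9 + 1))) = 3*(-81/(-39 - 1*10)) = 3*(-81/(-39 - 10)) = 3*(-81/(-49)) = 3*(-81*(-1/49)) = 3*(81/49) = 243/49 ≈ 4.9592)
F(g, M) = g + 57*M*g (F(g, M) = 57*M*g + g = g + 57*M*g)
-(f*(-79) + F(-12, 136)) = -((243/49)*(-79) - 12*(1 + 57*136)) = -(-19197/49 - 12*(1 + 7752)) = -(-19197/49 - 12*7753) = -(-19197/49 - 93036) = -1*(-4577961/49) = 4577961/49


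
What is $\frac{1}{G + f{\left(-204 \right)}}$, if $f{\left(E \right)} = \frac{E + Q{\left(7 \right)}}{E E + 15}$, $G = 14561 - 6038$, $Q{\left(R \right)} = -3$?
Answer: $\frac{13877}{118273602} \approx 0.00011733$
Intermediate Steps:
$G = 8523$ ($G = 14561 - 6038 = 8523$)
$f{\left(E \right)} = \frac{-3 + E}{15 + E^{2}}$ ($f{\left(E \right)} = \frac{E - 3}{E E + 15} = \frac{-3 + E}{E^{2} + 15} = \frac{-3 + E}{15 + E^{2}}$)
$\frac{1}{G + f{\left(-204 \right)}} = \frac{1}{8523 + \frac{-3 - 204}{15 + \left(-204\right)^{2}}} = \frac{1}{8523 + \frac{1}{15 + 41616} \left(-207\right)} = \frac{1}{8523 + \frac{1}{41631} \left(-207\right)} = \frac{1}{8523 - \frac{69}{13877}} = \frac{1}{\frac{118273602}{13877}} = \frac{13877}{118273602}$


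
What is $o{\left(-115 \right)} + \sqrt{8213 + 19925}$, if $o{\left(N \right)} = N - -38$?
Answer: $-77 + \sqrt{28138} \approx 90.744$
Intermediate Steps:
$o{\left(N \right)} = 38 + N$ ($o{\left(N \right)} = N + 38 = 38 + N$)
$o{\left(-115 \right)} + \sqrt{8213 + 19925} = \left(38 - 115\right) + \sqrt{8213 + 19925} = -77 + \sqrt{28138}$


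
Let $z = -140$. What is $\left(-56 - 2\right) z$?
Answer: $8120$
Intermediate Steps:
$\left(-56 - 2\right) z = \left(-56 - 2\right) \left(-140\right) = \left(-58\right) \left(-140\right) = 8120$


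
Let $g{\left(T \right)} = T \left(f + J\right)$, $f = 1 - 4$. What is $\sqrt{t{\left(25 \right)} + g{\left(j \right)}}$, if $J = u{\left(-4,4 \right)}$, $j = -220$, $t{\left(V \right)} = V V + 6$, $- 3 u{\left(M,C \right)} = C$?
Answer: $\frac{7 \sqrt{291}}{3} \approx 39.804$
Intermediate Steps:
$u{\left(M,C \right)} = - \frac{C}{3}$
$t{\left(V \right)} = 6 + V^{2}$ ($t{\left(V \right)} = V^{2} + 6 = 6 + V^{2}$)
$J = - \frac{4}{3}$ ($J = \left(- \frac{1}{3}\right) 4 = - \frac{4}{3} \approx -1.3333$)
$f = -3$
$g{\left(T \right)} = - \frac{13 T}{3}$ ($g{\left(T \right)} = T \left(-3 - \frac{4}{3}\right) = T \left(- \frac{13}{3}\right) = - \frac{13 T}{3}$)
$\sqrt{t{\left(25 \right)} + g{\left(j \right)}} = \sqrt{\left(6 + 25^{2}\right) - - \frac{2860}{3}} = \sqrt{\left(6 + 625\right) + \frac{2860}{3}} = \sqrt{631 + \frac{2860}{3}} = \sqrt{\frac{4753}{3}} = \frac{7 \sqrt{291}}{3}$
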